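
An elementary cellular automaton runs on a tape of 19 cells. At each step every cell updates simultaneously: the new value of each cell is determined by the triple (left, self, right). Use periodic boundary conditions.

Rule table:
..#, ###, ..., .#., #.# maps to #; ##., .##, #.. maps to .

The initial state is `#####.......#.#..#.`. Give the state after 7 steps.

###.###.#.#.#####..

.###..#########.###
#.#..#.#######.#.#.
###.###.#####.#####
##.#.#.#.###.#.####
#.#######.#.###.###
.#.#####.###.#.#.##
###.###.#.#.#####..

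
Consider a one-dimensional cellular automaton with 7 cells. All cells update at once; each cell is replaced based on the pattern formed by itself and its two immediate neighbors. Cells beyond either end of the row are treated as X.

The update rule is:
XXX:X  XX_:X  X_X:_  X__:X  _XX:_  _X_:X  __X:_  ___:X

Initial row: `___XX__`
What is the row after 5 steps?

XXXX_X_

step 1: XX__XX_
step 2: XXX__X_
step 3: XXXX_X_
step 4: XXXX_X_  (fixed point — unchanged through step 5)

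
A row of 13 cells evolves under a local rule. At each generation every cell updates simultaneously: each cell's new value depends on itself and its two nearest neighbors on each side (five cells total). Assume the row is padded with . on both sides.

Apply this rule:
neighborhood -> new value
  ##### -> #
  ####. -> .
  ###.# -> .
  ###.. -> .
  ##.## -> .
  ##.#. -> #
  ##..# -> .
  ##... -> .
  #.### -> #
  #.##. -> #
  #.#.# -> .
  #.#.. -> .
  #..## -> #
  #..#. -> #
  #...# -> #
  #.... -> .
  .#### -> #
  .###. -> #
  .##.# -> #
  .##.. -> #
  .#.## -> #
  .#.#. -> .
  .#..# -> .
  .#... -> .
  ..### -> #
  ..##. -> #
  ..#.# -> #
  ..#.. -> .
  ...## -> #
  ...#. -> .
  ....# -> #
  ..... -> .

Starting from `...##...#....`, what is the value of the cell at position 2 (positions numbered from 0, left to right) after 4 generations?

.

.####.#......
###..#.......
##..#........
##.#.........
position 2 holds .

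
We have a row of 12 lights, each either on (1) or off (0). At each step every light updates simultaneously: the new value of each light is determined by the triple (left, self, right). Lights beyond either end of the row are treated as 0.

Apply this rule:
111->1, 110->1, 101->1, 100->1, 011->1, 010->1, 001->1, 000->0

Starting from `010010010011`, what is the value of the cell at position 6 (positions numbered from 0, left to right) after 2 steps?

111111111111
111111111111
position 6 holds 1

1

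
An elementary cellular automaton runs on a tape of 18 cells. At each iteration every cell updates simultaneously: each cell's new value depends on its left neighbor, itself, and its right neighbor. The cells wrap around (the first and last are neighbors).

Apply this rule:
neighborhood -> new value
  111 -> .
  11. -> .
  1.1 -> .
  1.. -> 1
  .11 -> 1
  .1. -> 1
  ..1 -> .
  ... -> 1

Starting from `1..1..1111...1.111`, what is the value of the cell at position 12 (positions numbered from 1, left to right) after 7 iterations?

.1.11.1...11.1.1..
.1.1..111.1..1.111
.1.11.1...11.1.1..  (repeats iteration 1; period 2)
iteration 7: .1.11.1...11.1.1..
position 12 holds 1

1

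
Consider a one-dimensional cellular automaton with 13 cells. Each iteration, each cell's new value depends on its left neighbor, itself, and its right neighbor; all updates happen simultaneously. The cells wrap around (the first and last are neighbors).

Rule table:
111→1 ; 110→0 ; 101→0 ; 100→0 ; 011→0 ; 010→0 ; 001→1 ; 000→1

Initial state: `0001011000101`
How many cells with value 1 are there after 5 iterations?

0110000011000
1000111100011
0011011001101
0100000010000
1001111100111
count of 1: 9

9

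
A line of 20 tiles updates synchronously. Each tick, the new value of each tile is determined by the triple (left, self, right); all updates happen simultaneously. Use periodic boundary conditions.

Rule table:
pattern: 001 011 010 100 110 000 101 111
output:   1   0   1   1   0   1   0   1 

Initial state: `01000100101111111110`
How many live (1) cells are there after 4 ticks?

11111111100111111101
11111111011011111000
01111110000001110111
00111101111110100010
count of 1: 12

12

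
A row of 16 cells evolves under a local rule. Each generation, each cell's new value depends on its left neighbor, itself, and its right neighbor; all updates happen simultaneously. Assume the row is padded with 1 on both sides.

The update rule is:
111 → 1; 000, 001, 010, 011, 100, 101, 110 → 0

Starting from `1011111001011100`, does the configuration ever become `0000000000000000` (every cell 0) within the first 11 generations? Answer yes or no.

generation 1: 0001110000001000
generation 2: 0000100000000000
generation 3: 0000000000000000
all cells are 0 at generation 3

yes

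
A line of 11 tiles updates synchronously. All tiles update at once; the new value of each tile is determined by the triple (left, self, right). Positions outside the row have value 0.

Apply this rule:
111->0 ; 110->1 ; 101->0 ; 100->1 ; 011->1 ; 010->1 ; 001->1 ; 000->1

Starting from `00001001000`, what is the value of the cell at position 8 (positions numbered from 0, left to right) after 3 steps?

1

step 1: 11111111111
step 2: 10000000001
step 3: 11111111111
position 8 holds 1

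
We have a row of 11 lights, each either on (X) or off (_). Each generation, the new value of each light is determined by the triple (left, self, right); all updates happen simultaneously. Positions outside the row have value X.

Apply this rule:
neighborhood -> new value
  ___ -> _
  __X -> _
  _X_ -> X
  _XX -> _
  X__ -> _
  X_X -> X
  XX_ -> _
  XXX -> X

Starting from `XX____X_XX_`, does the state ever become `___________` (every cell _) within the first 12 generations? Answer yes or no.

X_____XX__X
___________
all cells are _ at generation 2

yes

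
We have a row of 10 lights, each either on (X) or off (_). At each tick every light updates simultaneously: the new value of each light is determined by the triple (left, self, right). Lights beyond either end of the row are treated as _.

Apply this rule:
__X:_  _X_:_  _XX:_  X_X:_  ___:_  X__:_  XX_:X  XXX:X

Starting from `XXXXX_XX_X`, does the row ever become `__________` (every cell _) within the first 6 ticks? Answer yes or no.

yes

_XXXX__X__
__XXX_____
___XX_____
____X_____
__________
all cells are _ at tick 5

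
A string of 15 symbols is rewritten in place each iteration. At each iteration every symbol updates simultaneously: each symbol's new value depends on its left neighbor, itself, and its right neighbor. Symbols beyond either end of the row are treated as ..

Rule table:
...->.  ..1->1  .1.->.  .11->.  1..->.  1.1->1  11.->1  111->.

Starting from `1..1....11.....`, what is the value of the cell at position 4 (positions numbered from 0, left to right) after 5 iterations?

..1....1.1.....
.1....1.1......
1....1.1.......
....1.1........
...1.1.........
position 4 holds .

.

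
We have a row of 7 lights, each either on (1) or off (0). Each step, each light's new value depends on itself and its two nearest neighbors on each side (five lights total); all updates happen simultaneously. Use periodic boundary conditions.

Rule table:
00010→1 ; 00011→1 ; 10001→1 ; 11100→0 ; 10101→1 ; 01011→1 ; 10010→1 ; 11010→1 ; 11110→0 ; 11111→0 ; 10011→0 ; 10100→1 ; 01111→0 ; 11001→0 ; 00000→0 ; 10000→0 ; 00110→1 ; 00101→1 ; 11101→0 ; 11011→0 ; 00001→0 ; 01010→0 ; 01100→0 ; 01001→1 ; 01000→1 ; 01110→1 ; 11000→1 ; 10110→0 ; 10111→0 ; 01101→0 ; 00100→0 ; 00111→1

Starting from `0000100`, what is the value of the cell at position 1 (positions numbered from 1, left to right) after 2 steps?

step 1: 0001010
step 2: 0011011
position 1 holds 0

0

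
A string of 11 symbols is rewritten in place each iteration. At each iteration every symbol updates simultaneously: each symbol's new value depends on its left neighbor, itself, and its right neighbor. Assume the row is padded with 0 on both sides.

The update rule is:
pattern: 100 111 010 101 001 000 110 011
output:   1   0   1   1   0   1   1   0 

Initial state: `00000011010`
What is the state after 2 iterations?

11111001111
00001100001

00001100001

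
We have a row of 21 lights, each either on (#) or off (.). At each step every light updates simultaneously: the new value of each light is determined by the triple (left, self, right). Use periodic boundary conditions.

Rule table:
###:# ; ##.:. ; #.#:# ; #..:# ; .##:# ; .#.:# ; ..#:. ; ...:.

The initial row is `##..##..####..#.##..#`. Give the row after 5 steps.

#.#.#.#.###.#.###.#.#
.#########.#####.####
#########.#####.####.
########.#####.####.#
#######.#####.####.##

#######.#####.####.##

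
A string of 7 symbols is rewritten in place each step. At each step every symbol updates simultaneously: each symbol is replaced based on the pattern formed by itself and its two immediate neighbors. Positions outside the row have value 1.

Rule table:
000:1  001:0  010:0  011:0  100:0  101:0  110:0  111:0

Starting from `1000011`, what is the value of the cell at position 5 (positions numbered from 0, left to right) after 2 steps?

1

step 1: 0011000
step 2: 0000010
position 5 holds 1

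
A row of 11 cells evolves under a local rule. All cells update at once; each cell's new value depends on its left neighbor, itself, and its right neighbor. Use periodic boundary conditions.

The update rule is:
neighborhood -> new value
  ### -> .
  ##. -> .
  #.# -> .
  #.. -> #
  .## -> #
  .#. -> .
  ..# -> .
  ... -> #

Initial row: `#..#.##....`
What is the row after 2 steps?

..##...#..#

.#...#.###.
..##...#..#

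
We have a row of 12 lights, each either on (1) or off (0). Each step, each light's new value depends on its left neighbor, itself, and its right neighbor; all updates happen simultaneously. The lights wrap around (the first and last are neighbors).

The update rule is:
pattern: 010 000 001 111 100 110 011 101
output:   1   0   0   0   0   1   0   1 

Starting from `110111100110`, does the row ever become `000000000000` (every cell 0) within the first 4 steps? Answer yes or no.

no

011000100011
101000100001
111000100000
001000100000
step 4 is 001000100000, still not uniform 0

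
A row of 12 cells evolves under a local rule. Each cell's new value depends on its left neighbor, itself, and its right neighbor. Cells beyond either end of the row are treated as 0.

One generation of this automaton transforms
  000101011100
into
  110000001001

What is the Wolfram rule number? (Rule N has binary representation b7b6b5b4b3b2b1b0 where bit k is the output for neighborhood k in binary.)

129

position 8: 111 → 1  (bit 7 = 1)
position 9: 110 → 0  (bit 6 = 0)
position 4: 101 → 0  (bit 5 = 0)
position 10: 100 → 0  (bit 4 = 0)
position 7: 011 → 0  (bit 3 = 0)
position 3: 010 → 0  (bit 2 = 0)
position 2: 001 → 0  (bit 1 = 0)
position 0: 000 → 1  (bit 0 = 1)
bits b7..b0 = 10000001 = 129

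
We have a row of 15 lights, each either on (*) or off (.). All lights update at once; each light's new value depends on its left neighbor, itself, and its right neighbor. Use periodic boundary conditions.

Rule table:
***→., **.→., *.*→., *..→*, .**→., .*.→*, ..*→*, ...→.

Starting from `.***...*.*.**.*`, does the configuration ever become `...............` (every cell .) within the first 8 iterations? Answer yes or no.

no

....*.**.*....*
*..**....**..**
.**..*..*..**..
*..********..*.
***........***.
...*......*....
..***....***...
.*...*..*...*..
iteration 8 is .*...*..*...*.., still not uniform .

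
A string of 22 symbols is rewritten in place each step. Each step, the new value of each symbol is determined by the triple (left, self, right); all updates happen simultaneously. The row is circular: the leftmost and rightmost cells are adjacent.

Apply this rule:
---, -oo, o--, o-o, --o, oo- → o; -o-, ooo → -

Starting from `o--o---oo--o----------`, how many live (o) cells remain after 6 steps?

-oo-ooooooo-oooooooooo
ooooo-----ooo--------o
----ooooooo-oooooooooo
ooooo-----ooo--------o  (repeats step 2; period 2)
step 6: ooooo-----ooo--------o
count of o: 9

9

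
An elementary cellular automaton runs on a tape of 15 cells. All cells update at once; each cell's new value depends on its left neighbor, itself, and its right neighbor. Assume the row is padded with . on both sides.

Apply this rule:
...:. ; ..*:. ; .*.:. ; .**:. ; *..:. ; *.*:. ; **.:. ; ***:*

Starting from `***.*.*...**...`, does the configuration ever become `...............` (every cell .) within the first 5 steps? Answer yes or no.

yes

.*.............
...............
all cells are . at step 2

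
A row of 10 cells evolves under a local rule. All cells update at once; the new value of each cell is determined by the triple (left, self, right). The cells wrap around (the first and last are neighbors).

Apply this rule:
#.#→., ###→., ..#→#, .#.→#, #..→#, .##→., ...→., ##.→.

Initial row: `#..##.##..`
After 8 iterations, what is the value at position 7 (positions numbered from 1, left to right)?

###.....##
...#...#..
..###.###.
.#.......#
.##.....##
...#...#..  (repeats iteration 2; period 4)
iteration 8: .#.......#
position 7 holds .

.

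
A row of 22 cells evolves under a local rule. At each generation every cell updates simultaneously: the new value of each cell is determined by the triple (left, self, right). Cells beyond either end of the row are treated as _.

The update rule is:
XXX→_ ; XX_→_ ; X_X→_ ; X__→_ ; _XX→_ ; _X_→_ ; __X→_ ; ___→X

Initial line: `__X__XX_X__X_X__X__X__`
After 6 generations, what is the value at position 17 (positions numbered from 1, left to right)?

X

generation 1: X____________________X
generation 2: __XXXXXXXXXXXXXXXXXX__
generation 3: X____________________X  (repeats generation 1; period 2)
generation 6: __XXXXXXXXXXXXXXXXXX__
position 17 holds X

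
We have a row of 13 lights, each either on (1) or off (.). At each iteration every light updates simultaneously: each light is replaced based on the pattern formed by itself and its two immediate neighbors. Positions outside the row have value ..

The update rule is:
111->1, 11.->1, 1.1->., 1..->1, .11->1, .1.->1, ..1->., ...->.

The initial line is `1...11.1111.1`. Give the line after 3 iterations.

111.11.1111.1

11..11.1111.1
111.11.1111.1
111.11.1111.1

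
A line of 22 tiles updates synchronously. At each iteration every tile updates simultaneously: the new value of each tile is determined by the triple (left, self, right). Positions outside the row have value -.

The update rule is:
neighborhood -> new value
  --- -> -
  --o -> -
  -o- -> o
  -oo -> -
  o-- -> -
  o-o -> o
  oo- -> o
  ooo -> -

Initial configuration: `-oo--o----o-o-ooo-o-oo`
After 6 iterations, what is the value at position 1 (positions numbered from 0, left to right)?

--o--o----oooo--oooo-o
--o--o-------o-----ooo
--o--o-------o-------o
--o--o-------o-------o  (fixed point — unchanged through iteration 6)
position 1 holds -

-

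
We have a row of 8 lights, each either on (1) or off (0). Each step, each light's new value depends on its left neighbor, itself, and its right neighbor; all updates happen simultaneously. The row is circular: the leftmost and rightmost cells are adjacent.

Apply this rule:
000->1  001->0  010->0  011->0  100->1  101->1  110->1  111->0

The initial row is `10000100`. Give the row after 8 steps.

01100110

01110010
00011001
11001100
01100110
00110011
10011001
11001100  (repeats step 3; period 4)
step 8: 01100110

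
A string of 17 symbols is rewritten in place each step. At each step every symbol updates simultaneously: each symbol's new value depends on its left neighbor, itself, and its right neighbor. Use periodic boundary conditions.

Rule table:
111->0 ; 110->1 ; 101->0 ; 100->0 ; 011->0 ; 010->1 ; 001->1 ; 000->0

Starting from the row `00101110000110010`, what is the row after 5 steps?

01100010001010110
10100110011010010
10101010101010110
10101010101010010
10101010101010110

10101010101010110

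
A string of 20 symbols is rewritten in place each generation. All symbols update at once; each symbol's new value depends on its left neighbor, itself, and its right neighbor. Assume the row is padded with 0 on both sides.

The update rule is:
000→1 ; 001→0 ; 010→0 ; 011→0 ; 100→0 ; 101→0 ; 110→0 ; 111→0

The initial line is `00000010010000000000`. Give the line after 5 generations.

11111000000111111111

generation 1: 11111000000111111111
generation 2: 00000011110000000000
generation 3: 11111000000111111111  (repeats generation 1; period 2)
generation 5: 11111000000111111111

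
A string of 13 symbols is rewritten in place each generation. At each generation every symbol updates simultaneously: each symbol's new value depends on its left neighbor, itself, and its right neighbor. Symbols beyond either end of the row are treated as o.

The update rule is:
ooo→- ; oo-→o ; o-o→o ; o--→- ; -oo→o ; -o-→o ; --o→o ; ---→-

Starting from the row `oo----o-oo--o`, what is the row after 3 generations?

-o-ooo--oo-oo

generation 1: -o---ooooo-oo
generation 2: oo--oo---ooo-
generation 3: -o-ooo--oo-oo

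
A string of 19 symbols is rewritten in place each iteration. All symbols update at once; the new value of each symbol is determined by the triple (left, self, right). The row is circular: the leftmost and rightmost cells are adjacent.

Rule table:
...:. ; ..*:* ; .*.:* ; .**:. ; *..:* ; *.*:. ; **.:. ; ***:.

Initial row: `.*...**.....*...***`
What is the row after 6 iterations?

.**.*..*...***.*...
*...*****.*....**..
**.*......**..*..**
...**....*..*****..
..*..*..****.....*.
.*******....*...***

.*******....*...***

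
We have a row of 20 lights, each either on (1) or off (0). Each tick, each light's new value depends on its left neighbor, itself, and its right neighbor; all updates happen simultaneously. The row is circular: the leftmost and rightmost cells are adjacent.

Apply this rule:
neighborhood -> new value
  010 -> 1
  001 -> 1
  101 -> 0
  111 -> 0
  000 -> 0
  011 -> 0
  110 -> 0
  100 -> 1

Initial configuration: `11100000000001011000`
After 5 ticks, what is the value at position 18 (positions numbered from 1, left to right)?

0

00010000000011000101
10111000000100101101
00000100001111100000
00001110010000010000
00010001111000111000
position 18 holds 0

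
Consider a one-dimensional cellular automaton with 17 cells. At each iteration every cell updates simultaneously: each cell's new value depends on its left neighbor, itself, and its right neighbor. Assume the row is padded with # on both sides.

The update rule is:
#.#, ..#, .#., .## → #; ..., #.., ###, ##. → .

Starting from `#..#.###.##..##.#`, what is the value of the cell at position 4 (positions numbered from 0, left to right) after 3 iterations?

.

..####..##..##.##
.##....##..##.##.
##....##..##.##.#
position 4 holds .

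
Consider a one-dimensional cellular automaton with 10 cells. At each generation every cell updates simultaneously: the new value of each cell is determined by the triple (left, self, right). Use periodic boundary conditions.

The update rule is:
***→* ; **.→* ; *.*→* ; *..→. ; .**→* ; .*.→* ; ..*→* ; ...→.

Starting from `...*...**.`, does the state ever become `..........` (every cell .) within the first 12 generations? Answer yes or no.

..**..***.
.***.****.
*********.
**********
**********  (fixed point — unchanged through generation 12)
generation 12 is **********, still not uniform .

no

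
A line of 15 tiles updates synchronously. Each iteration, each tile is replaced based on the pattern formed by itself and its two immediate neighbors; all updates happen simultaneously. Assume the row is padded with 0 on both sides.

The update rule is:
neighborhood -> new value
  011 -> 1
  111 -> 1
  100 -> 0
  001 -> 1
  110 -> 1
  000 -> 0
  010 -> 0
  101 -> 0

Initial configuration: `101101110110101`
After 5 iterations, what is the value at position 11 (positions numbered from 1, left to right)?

1

001101110110000
011101110110000
111101110110000
111101110110000  (fixed point — unchanged through iteration 5)
position 11 holds 1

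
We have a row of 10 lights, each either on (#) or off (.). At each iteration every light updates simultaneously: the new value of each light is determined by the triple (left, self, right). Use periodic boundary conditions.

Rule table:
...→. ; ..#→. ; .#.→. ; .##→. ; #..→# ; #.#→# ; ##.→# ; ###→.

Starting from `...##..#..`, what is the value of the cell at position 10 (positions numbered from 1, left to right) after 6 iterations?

....##..#.
.....##..#
#.....##..
.#.....##.
..#.....##
#..#.....#
position 10 holds #

#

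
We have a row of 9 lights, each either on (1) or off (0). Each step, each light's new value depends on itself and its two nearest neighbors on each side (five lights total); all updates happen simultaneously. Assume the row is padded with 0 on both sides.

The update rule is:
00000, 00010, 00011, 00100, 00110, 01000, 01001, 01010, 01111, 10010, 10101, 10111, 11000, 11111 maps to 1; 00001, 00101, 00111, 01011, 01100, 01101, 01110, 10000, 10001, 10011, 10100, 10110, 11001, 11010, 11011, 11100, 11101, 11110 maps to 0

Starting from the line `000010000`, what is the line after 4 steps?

step 1: 110111011
step 2: 100100000
step 3: 111110111
step 4: 011000100

011000100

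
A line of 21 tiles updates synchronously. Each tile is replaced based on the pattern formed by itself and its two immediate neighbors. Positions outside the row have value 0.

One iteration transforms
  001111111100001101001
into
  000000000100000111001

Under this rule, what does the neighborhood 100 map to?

0

At position 10 the neighborhood is 100; the next row has 0 there.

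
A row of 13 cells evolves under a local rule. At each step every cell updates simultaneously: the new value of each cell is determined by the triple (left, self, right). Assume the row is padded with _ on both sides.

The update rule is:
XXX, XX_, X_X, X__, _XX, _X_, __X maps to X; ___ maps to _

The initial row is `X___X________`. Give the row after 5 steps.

XX_XXX_______
XXXXXXX______
XXXXXXXX_____
XXXXXXXXX____
XXXXXXXXXX___

XXXXXXXXXX___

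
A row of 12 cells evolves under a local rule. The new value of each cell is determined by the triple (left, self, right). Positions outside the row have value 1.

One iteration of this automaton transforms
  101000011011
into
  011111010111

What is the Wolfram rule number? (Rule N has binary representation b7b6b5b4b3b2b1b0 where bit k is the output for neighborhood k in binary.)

189

position 11: 111 → 1  (bit 7 = 1)
position 0: 110 → 0  (bit 6 = 0)
position 1: 101 → 1  (bit 5 = 1)
position 3: 100 → 1  (bit 4 = 1)
position 7: 011 → 1  (bit 3 = 1)
position 2: 010 → 1  (bit 2 = 1)
position 6: 001 → 0  (bit 1 = 0)
position 4: 000 → 1  (bit 0 = 1)
bits b7..b0 = 10111101 = 189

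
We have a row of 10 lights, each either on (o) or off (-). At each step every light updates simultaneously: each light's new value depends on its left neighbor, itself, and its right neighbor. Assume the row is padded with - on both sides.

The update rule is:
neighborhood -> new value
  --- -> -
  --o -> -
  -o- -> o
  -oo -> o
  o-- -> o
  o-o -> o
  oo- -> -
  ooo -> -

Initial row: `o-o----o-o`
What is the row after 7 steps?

oo-----o-o

oooo---ooo
o---o--o--
oo--oo-oo-
o-o-o-oo-o
ooooooo-oo
o------oo-
oo-----o-o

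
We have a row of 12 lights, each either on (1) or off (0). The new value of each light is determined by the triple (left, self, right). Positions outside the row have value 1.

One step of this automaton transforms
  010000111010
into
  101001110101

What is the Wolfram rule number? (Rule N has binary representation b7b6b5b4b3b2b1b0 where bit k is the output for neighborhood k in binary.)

186

position 7: 111 → 1  (bit 7 = 1)
position 8: 110 → 0  (bit 6 = 0)
position 0: 101 → 1  (bit 5 = 1)
position 2: 100 → 1  (bit 4 = 1)
position 6: 011 → 1  (bit 3 = 1)
position 1: 010 → 0  (bit 2 = 0)
position 5: 001 → 1  (bit 1 = 1)
position 3: 000 → 0  (bit 0 = 0)
bits b7..b0 = 10111010 = 186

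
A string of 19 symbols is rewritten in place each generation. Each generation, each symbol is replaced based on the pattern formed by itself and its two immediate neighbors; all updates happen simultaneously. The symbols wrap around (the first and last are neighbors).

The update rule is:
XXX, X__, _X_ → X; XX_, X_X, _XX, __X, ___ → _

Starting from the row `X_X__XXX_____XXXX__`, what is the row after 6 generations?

X_XX__X_X_____XX_X_
X___X_X_XX_______X_
XX__X_X___X______X_
__X_X_XX__XX_____X_
__X_X___X___X____XX
X_X_XX__XX__XX_____

X_X_XX__XX__XX_____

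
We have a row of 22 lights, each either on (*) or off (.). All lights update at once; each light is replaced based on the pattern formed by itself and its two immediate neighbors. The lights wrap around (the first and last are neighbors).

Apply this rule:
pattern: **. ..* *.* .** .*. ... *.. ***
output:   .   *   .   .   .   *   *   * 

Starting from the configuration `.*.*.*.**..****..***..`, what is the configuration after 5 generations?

*...**.***.********...

generation 1: *........**.**.**.*.**
generation 2: .********............*
generation 3: ..******.************.
generation 4: **.****...**********.*
generation 5: *...**.***.********...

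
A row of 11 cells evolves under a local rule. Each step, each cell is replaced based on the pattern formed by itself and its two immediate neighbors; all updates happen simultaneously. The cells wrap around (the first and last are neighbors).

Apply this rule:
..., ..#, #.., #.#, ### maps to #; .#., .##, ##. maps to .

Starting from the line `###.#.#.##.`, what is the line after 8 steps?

step 1: .#.#.#.#..#
step 2: #.#.#.#.##.
step 3: .#.#.#.#..#  (repeats step 1; period 2)
step 8: #.#.#.#.##.

#.#.#.#.##.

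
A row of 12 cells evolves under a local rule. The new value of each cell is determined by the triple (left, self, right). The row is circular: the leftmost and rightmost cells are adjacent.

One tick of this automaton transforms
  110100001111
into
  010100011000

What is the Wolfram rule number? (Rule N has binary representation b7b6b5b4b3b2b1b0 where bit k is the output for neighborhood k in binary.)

position 0: 111 → 0  (bit 7 = 0)
position 1: 110 → 1  (bit 6 = 1)
position 2: 101 → 0  (bit 5 = 0)
position 4: 100 → 0  (bit 4 = 0)
position 8: 011 → 1  (bit 3 = 1)
position 3: 010 → 1  (bit 2 = 1)
position 7: 001 → 1  (bit 1 = 1)
position 5: 000 → 0  (bit 0 = 0)
bits b7..b0 = 01001110 = 78

78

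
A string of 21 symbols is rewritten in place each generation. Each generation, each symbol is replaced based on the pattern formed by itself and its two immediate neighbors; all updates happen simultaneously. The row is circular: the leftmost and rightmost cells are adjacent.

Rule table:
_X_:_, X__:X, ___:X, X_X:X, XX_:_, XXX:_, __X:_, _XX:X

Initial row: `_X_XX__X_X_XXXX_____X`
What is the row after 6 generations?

X_XX_X__X_XX___XXXX__
_XX_X_X__XX_XX_X___X_
_X_X_X_X_X_XX_X_XX__X
X_X_X_X_X_XX_X_XX_X__
_X_X_X_X_XX_X_XX_X_X_
__X_X_X_XX_X_XX_X_X_X

__X_X_X_XX_X_XX_X_X_X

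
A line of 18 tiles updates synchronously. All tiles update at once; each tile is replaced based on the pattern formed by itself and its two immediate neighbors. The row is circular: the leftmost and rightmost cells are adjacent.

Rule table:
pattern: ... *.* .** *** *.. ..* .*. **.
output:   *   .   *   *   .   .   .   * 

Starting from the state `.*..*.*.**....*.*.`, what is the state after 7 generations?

........**.**.....
*******.**.**.****
*******.**.**.****  (fixed point — unchanged through generation 7)

*******.**.**.****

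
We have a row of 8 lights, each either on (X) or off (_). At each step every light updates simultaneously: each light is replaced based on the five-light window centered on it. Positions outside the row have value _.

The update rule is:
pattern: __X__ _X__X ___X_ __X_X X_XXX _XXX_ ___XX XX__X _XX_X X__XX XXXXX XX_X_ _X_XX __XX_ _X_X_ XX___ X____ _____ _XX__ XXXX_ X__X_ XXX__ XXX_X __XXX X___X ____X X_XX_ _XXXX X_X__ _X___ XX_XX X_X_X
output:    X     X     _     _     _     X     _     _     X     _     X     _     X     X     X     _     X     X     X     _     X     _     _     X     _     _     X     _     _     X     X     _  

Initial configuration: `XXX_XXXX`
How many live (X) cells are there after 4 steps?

7

step 1: XX_X____
step 2: XX__XXXX
step 3: XX__X___
step 4: XX_XXXXX
count of X: 7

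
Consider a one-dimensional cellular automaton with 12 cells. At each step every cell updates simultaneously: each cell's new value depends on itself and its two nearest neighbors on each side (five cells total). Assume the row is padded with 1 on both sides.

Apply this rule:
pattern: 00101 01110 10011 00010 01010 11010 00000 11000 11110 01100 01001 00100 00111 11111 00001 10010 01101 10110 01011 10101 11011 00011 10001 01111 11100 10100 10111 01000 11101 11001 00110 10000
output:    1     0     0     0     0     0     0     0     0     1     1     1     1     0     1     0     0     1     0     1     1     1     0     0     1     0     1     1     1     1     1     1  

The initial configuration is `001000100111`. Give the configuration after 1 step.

101100110100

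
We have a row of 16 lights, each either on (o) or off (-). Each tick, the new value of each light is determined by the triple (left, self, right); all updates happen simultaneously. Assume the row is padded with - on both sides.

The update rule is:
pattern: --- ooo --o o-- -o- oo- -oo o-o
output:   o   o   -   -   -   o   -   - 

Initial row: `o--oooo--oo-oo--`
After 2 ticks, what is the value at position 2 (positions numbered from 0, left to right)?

o

tick 1: ----ooo---o--o-o
tick 2: ooo--oo-o-------
position 2 holds o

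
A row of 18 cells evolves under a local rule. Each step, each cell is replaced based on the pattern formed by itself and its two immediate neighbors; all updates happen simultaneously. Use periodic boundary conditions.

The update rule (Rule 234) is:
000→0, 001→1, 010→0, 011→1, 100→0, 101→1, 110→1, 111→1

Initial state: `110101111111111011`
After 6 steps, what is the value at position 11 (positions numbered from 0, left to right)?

1

step 1: 111011111111111111
step 2: 111111111111111111
step 3: 111111111111111111  (fixed point — unchanged through step 6)
position 11 holds 1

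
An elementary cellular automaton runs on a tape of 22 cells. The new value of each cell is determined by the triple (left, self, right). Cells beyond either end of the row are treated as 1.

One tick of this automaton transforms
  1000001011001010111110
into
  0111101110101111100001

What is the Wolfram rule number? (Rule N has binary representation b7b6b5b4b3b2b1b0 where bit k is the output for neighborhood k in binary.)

61

position 17: 111 → 0  (bit 7 = 0)
position 0: 110 → 0  (bit 6 = 0)
position 7: 101 → 1  (bit 5 = 1)
position 1: 100 → 1  (bit 4 = 1)
position 8: 011 → 1  (bit 3 = 1)
position 6: 010 → 1  (bit 2 = 1)
position 5: 001 → 0  (bit 1 = 0)
position 2: 000 → 1  (bit 0 = 1)
bits b7..b0 = 00111101 = 61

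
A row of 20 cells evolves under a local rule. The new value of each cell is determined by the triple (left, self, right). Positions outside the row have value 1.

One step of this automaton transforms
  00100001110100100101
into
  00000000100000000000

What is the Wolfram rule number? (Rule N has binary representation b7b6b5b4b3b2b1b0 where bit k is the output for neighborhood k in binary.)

position 8: 111 → 1  (bit 7 = 1)
position 9: 110 → 0  (bit 6 = 0)
position 10: 101 → 0  (bit 5 = 0)
position 0: 100 → 0  (bit 4 = 0)
position 7: 011 → 0  (bit 3 = 0)
position 2: 010 → 0  (bit 2 = 0)
position 1: 001 → 0  (bit 1 = 0)
position 4: 000 → 0  (bit 0 = 0)
bits b7..b0 = 10000000 = 128

128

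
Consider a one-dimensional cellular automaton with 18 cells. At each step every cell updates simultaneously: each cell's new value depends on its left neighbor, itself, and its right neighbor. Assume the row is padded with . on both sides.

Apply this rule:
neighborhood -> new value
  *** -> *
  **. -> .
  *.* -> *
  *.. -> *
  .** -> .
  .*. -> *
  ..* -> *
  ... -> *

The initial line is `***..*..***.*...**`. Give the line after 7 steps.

step 1: .*.*****.*.*****..
step 2: ***.***.***.***.**
step 3: .*.*.*.*.*.*.*.*..
step 4: ******************
step 5: .****************.
step 6: *.**************.*
step 7: **.************.**

**.************.**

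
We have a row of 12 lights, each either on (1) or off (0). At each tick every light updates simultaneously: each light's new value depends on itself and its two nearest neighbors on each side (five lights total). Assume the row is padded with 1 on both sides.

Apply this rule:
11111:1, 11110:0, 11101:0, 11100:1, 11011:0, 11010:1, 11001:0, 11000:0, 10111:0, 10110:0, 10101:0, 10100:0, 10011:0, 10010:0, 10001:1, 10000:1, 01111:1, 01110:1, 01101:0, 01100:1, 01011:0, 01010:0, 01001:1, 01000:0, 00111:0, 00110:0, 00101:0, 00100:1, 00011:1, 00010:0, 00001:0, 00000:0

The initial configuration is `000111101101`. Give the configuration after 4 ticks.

100001000000

tick 1: 011010000000
tick 2: 000100100001
tick 3: 010110101010
tick 4: 100001000000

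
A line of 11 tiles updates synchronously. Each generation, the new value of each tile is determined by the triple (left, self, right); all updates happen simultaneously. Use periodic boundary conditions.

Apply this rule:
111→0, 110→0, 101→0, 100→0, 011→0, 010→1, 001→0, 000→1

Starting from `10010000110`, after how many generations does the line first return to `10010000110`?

10010110000
10010000110

2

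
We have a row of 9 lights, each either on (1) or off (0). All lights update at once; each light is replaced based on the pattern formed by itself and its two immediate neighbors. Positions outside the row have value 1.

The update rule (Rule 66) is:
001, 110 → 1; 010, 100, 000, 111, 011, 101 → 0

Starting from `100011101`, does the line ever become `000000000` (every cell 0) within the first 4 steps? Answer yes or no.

step 1: 100100100
step 2: 101001001
step 3: 100010010
step 4: 100100100
step 4 is 100100100, still not uniform 0

no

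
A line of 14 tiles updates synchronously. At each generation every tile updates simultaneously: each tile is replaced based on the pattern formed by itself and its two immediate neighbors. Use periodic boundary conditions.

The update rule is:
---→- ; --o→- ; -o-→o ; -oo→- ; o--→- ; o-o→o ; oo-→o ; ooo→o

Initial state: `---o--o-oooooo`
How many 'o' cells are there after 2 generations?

generation 1: ---o--oo-ooooo
generation 2: ---o---oo-oooo
count of o: 7

7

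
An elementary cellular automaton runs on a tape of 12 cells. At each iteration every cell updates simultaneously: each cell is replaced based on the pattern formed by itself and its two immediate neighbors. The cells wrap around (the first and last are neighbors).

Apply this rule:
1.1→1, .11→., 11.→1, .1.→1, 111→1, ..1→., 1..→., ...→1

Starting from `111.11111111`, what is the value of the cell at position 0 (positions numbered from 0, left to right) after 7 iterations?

1

iteration 1: 1111.1111111
iteration 2: 11111.111111
iteration 3: 111111.11111
iteration 4: 1111111.1111
iteration 5: 11111111.111
iteration 6: 111111111.11
iteration 7: 1111111111.1
position 0 holds 1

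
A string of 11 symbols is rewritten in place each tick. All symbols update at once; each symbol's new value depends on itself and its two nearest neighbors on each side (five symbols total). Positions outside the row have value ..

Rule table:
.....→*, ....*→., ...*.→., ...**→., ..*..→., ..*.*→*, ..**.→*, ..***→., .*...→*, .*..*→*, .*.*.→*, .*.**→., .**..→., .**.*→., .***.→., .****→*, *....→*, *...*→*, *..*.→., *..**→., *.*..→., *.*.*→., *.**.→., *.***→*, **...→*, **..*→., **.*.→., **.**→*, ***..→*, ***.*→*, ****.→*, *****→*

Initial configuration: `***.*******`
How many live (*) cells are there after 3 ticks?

8

..*********
...********
*...*******
count of *: 8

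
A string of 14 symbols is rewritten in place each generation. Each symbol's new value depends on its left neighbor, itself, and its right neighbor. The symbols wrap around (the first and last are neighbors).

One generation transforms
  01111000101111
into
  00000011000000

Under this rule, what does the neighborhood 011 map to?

0

At position 1 the neighborhood is 011; the next row has 0 there.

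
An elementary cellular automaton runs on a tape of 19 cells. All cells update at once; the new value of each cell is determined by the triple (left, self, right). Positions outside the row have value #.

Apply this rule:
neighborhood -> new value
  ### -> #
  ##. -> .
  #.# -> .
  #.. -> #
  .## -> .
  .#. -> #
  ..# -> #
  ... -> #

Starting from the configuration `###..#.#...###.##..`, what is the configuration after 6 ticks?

##.###.####.#....##
#...#...##..#####.#
.#######..##.###...
..#####.##....#.###
##.###....#####..##
#...#.####.###.##.#

#...#.####.###.##.#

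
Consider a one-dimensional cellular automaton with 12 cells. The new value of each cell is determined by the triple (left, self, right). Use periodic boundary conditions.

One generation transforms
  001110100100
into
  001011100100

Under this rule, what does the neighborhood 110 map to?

1

At position 4 the neighborhood is 110; the next row has 1 there.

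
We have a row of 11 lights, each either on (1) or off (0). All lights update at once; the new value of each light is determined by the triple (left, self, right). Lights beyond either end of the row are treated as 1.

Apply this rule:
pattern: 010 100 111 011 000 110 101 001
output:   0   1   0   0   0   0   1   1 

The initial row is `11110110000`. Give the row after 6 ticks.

tick 1: 00001001001
tick 2: 10010110110
tick 3: 01101001001
tick 4: 10010110110  (repeats tick 2; period 2)
tick 6: 10010110110

10010110110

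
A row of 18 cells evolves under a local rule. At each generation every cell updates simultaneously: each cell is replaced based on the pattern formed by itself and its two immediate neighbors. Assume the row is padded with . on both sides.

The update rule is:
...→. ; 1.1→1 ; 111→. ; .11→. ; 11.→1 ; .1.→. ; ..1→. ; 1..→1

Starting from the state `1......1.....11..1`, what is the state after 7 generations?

.......1......1...

.1......1.....11..
..1......1.....11.
...1......1.....11
....1......1.....1
.....1......1.....
......1......1....
.......1......1...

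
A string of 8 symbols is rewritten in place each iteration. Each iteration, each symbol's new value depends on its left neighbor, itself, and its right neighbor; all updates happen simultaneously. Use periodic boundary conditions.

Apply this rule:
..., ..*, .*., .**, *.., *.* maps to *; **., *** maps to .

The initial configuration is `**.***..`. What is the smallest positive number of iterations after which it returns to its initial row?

16

iteration 1: *.**..**
iteration 2: .**.***.
iteration 3: **.**..*
iteration 4: ..**.***
iteration 5: ***.**..
iteration 6: *..**.**
iteration 7: .***.**.
iteration 8: **..**.*
iteration 9: ..***.**
iteration 10: ***..**.
iteration 11: *..***.*
iteration 12: .***..**
iteration 13: **..***.
iteration 14: *.***..*
iteration 15: .**..***
iteration 16: **.***..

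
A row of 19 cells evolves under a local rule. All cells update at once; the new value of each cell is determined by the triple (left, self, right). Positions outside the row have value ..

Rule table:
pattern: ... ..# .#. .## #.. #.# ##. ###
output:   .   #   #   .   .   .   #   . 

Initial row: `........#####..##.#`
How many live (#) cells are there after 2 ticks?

.......#....#.#.#.#
......##...##.#.#.#
count of #: 7

7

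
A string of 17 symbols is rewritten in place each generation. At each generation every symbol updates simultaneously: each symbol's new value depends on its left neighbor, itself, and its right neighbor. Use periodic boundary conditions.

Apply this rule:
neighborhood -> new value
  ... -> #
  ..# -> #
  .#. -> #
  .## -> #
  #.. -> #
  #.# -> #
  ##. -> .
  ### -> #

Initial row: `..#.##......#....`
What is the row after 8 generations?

###############.#

generation 1: #####.###########
generation 2: ####.############
generation 3: ###.#############
generation 4: ##.##############
generation 5: #.###############
generation 6: .################
generation 7: ################.
generation 8: ###############.#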